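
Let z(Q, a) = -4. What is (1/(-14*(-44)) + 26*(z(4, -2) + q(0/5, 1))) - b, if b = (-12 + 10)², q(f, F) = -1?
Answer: -82543/616 ≈ -134.00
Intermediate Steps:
b = 4 (b = (-2)² = 4)
(1/(-14*(-44)) + 26*(z(4, -2) + q(0/5, 1))) - b = (1/(-14*(-44)) + 26*(-4 - 1)) - 1*4 = (1/616 + 26*(-5)) - 4 = (1/616 - 130) - 4 = -80079/616 - 4 = -82543/616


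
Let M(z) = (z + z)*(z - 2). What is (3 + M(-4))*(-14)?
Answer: -714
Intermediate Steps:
M(z) = 2*z*(-2 + z) (M(z) = (2*z)*(-2 + z) = 2*z*(-2 + z))
(3 + M(-4))*(-14) = (3 + 2*(-4)*(-2 - 4))*(-14) = (3 + 2*(-4)*(-6))*(-14) = (3 + 48)*(-14) = 51*(-14) = -714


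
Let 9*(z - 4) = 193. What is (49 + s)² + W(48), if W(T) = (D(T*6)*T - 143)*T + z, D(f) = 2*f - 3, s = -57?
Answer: 11820757/9 ≈ 1.3134e+6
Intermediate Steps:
z = 229/9 (z = 4 + (⅑)*193 = 4 + 193/9 = 229/9 ≈ 25.444)
D(f) = -3 + 2*f
W(T) = 229/9 + T*(-143 + T*(-3 + 12*T)) (W(T) = ((-3 + 2*(T*6))*T - 143)*T + 229/9 = ((-3 + 2*(6*T))*T - 143)*T + 229/9 = ((-3 + 12*T)*T - 143)*T + 229/9 = (T*(-3 + 12*T) - 143)*T + 229/9 = (-143 + T*(-3 + 12*T))*T + 229/9 = T*(-143 + T*(-3 + 12*T)) + 229/9 = 229/9 + T*(-143 + T*(-3 + 12*T)))
(49 + s)² + W(48) = (49 - 57)² + (229/9 - 143*48 + 48²*(-3 + 12*48)) = (-8)² + (229/9 - 6864 + 2304*(-3 + 576)) = 64 + (229/9 - 6864 + 2304*573) = 64 + (229/9 - 6864 + 1320192) = 64 + 11820181/9 = 11820757/9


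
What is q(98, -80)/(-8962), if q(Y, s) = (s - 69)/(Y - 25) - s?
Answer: -5691/654226 ≈ -0.0086988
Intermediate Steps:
q(Y, s) = -s + (-69 + s)/(-25 + Y) (q(Y, s) = (-69 + s)/(-25 + Y) - s = -s + (-69 + s)/(-25 + Y))
q(98, -80)/(-8962) = ((-69 + 26*(-80) - 1*98*(-80))/(-25 + 98))/(-8962) = ((-69 - 2080 + 7840)/73)*(-1/8962) = ((1/73)*5691)*(-1/8962) = (5691/73)*(-1/8962) = -5691/654226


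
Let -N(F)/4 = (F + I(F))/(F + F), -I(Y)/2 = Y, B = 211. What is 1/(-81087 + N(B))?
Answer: -1/81085 ≈ -1.2333e-5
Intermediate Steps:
I(Y) = -2*Y
N(F) = 2 (N(F) = -4*(F - 2*F)/(F + F) = -4*(-F)/(2*F) = -4*(-F)*1/(2*F) = -4*(-1/2) = 2)
1/(-81087 + N(B)) = 1/(-81087 + 2) = 1/(-81085) = -1/81085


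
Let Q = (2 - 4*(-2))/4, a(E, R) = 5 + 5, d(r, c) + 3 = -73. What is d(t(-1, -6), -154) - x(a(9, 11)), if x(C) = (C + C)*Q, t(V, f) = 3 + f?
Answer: -126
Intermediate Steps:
d(r, c) = -76 (d(r, c) = -3 - 73 = -76)
a(E, R) = 10
Q = 5/2 (Q = (2 + 8)*(1/4) = 10*(1/4) = 5/2 ≈ 2.5000)
x(C) = 5*C (x(C) = (C + C)*(5/2) = (2*C)*(5/2) = 5*C)
d(t(-1, -6), -154) - x(a(9, 11)) = -76 - 5*10 = -76 - 1*50 = -76 - 50 = -126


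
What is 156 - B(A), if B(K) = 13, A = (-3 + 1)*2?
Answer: 143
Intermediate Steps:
A = -4 (A = -2*2 = -4)
156 - B(A) = 156 - 1*13 = 156 - 13 = 143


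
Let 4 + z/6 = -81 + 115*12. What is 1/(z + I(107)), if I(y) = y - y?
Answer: 1/7770 ≈ 0.00012870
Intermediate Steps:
I(y) = 0
z = 7770 (z = -24 + 6*(-81 + 115*12) = -24 + 6*(-81 + 1380) = -24 + 6*1299 = -24 + 7794 = 7770)
1/(z + I(107)) = 1/(7770 + 0) = 1/7770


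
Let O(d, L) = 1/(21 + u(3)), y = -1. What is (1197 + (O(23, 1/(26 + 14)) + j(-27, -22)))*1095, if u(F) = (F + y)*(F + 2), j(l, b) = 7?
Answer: 40870875/31 ≈ 1.3184e+6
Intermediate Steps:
u(F) = (-1 + F)*(2 + F) (u(F) = (F - 1)*(F + 2) = (-1 + F)*(2 + F))
O(d, L) = 1/31 (O(d, L) = 1/(21 + (-2 + 3 + 3**2)) = 1/(21 + (-2 + 3 + 9)) = 1/(21 + 10) = 1/31)
(1197 + (O(23, 1/(26 + 14)) + j(-27, -22)))*1095 = (1197 + (1/31 + 7))*1095 = (1197 + 218/31)*1095 = (37325/31)*1095 = 40870875/31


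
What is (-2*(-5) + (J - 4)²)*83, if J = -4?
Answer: 6142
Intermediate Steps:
(-2*(-5) + (J - 4)²)*83 = (-2*(-5) + (-4 - 4)²)*83 = (10 + (-8)²)*83 = (10 + 64)*83 = 74*83 = 6142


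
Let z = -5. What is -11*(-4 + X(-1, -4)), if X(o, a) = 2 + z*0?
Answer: 22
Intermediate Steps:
X(o, a) = 2 (X(o, a) = 2 - 5*0 = 2 + 0 = 2)
-11*(-4 + X(-1, -4)) = -11*(-4 + 2) = -11*(-2) = 22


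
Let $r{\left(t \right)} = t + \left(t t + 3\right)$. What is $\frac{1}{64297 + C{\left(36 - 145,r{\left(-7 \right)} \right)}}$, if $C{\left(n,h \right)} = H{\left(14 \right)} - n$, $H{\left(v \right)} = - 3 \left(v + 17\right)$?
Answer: $\frac{1}{64313} \approx 1.5549 \cdot 10^{-5}$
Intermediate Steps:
$H{\left(v \right)} = -51 - 3 v$ ($H{\left(v \right)} = - 3 \left(17 + v\right) = -51 - 3 v$)
$r{\left(t \right)} = 3 + t + t^{2}$ ($r{\left(t \right)} = t + \left(t^{2} + 3\right) = t + \left(3 + t^{2}\right) = 3 + t + t^{2}$)
$C{\left(n,h \right)} = -93 - n$ ($C{\left(n,h \right)} = \left(-51 - 42\right) - n = -93 - n$)
$\frac{1}{64297 + C{\left(36 - 145,r{\left(-7 \right)} \right)}} = \frac{1}{64297 - \left(129 - 145\right)} = \frac{1}{64297 - -16} = \frac{1}{64297 + \left(-93 + 109\right)} = \frac{1}{64297 + 16} = \frac{1}{64313}$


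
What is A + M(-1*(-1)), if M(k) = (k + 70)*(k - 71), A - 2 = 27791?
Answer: 22823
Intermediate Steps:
A = 27793 (A = 2 + 27791 = 27793)
M(k) = (-71 + k)*(70 + k) (M(k) = (70 + k)*(-71 + k) = (-71 + k)*(70 + k))
A + M(-1*(-1)) = 27793 + (-4970 + (-1*(-1))² - (-1)*(-1)) = 27793 + (-4970 + 1² - 1*1) = 27793 + (-4970 + 1 - 1) = 27793 - 4970 = 22823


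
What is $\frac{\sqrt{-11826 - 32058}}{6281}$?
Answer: $\frac{6 i \sqrt{1219}}{6281} \approx 0.033352 i$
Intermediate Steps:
$\frac{\sqrt{-11826 - 32058}}{6281} = \sqrt{-43884} \cdot \frac{1}{6281} = 6 i \sqrt{1219} \cdot \frac{1}{6281} = \frac{6 i \sqrt{1219}}{6281}$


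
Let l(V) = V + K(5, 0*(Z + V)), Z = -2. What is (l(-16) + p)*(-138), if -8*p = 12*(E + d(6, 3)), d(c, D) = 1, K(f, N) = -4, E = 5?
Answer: 4002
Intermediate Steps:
p = -9 (p = -3*(5 + 1)/2 = -3*6/2 = -1/8*72 = -9)
l(V) = -4 + V (l(V) = V - 4 = -4 + V)
(l(-16) + p)*(-138) = ((-4 - 16) - 9)*(-138) = (-20 - 9)*(-138) = -29*(-138) = 4002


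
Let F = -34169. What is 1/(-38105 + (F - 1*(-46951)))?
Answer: -1/25323 ≈ -3.9490e-5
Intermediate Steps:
1/(-38105 + (F - 1*(-46951))) = 1/(-38105 + (-34169 - 1*(-46951))) = 1/(-38105 + (-34169 + 46951)) = 1/(-38105 + 12782) = 1/(-25323) = -1/25323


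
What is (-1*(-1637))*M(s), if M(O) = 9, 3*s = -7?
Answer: 14733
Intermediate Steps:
s = -7/3 (s = (⅓)*(-7) = -7/3 ≈ -2.3333)
(-1*(-1637))*M(s) = -1*(-1637)*9 = 1637*9 = 14733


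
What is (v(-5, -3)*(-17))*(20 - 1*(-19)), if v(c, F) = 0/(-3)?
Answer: 0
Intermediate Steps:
v(c, F) = 0 (v(c, F) = 0*(-1/3) = 0)
(v(-5, -3)*(-17))*(20 - 1*(-19)) = (0*(-17))*(20 - 1*(-19)) = 0*(20 + 19) = 0*39 = 0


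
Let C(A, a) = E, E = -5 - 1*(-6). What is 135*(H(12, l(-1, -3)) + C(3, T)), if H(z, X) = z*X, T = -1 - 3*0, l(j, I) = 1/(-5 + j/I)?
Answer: -1485/7 ≈ -212.14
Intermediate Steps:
T = -1 (T = -1 + 0 = -1)
E = 1 (E = -5 + 6 = 1)
C(A, a) = 1
H(z, X) = X*z
135*(H(12, l(-1, -3)) + C(3, T)) = 135*(-3/(-1 - 5*(-3))*12 + 1) = 135*(-3/(-1 + 15)*12 + 1) = 135*(-3/14*12 + 1) = 135*(-18/7 + 1) = 135*(-11/7) = -1485/7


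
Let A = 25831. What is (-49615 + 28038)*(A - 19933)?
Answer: -127261146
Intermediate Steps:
(-49615 + 28038)*(A - 19933) = (-49615 + 28038)*(25831 - 19933) = -21577*5898 = -127261146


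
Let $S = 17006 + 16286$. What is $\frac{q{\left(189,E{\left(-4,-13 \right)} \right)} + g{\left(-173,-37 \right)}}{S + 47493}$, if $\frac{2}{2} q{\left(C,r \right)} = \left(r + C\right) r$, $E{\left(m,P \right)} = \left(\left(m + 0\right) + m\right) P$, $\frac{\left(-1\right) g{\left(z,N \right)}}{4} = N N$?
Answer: $\frac{24996}{80785} \approx 0.30941$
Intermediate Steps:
$g{\left(z,N \right)} = - 4 N^{2}$ ($g{\left(z,N \right)} = - 4 N N = - 4 N^{2}$)
$S = 33292$
$E{\left(m,P \right)} = 2 P m$ ($E{\left(m,P \right)} = \left(m + m\right) P = 2 m P = 2 P m$)
$q{\left(C,r \right)} = r \left(C + r\right)$ ($q{\left(C,r \right)} = \left(r + C\right) r = \left(C + r\right) r = r \left(C + r\right)$)
$\frac{q{\left(189,E{\left(-4,-13 \right)} \right)} + g{\left(-173,-37 \right)}}{S + 47493} = \frac{2 \left(-13\right) \left(-4\right) \left(189 + 2 \left(-13\right) \left(-4\right)\right) - 4 \left(-37\right)^{2}}{33292 + 47493} = \frac{104 \left(189 + 104\right) - 5476}{80785} = \left(104 \cdot 293 - 5476\right) \frac{1}{80785} = \left(30472 - 5476\right) \frac{1}{80785} = 24996 \cdot \frac{1}{80785} = \frac{24996}{80785}$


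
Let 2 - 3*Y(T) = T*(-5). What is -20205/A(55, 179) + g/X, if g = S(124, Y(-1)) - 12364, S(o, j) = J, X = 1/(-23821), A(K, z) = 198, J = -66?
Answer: 6514088415/22 ≈ 2.9609e+8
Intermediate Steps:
Y(T) = ⅔ + 5*T/3 (Y(T) = ⅔ - T*(-5)/3 = ⅔ - (-5)*T/3 = ⅔ + 5*T/3)
X = -1/23821 ≈ -4.1980e-5
S(o, j) = -66
g = -12430 (g = -66 - 12364 = -12430)
-20205/A(55, 179) + g/X = -20205/198 - 12430/(-1/23821) = -20205*1/198 - 12430*(-23821) = -2245/22 + 296095030 = 6514088415/22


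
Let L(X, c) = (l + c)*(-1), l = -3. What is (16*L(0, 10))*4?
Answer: -448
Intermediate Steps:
L(X, c) = 3 - c (L(X, c) = (-3 + c)*(-1) = 3 - c)
(16*L(0, 10))*4 = (16*(3 - 1*10))*4 = (16*(3 - 10))*4 = (16*(-7))*4 = -112*4 = -448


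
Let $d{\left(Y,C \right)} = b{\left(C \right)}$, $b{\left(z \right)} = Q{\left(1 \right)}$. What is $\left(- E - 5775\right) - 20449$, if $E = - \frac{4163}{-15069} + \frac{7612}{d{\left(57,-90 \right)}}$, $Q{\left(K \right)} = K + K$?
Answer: $- \frac{452526233}{15069} \approx -30030.0$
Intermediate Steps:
$Q{\left(K \right)} = 2 K$
$b{\left(z \right)} = 2$ ($b{\left(z \right)} = 2 \cdot 1 = 2$)
$d{\left(Y,C \right)} = 2$
$E = \frac{57356777}{15069}$ ($E = - \frac{4163}{-15069} + \frac{7612}{2} = \left(-4163\right) \left(- \frac{1}{15069}\right) + 7612 \cdot \frac{1}{2} = \frac{4163}{15069} + 3806 = \frac{57356777}{15069} \approx 3806.3$)
$\left(- E - 5775\right) - 20449 = \left(\left(-1\right) \frac{57356777}{15069} - 5775\right) - 20449 = \left(- \frac{57356777}{15069} - 5775\right) - 20449 = - \frac{144380252}{15069} - 20449 = - \frac{452526233}{15069}$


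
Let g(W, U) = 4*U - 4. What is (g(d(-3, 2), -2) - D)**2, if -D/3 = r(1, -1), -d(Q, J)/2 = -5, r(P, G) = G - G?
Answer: 144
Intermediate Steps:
r(P, G) = 0
d(Q, J) = 10 (d(Q, J) = -2*(-5) = 10)
D = 0 (D = -3*0 = 0)
g(W, U) = -4 + 4*U
(g(d(-3, 2), -2) - D)**2 = ((-4 + 4*(-2)) - 1*0)**2 = ((-4 - 8) + 0)**2 = (-12 + 0)**2 = (-12)**2 = 144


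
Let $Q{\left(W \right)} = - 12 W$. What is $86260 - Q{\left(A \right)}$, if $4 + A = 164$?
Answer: $88180$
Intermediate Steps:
$A = 160$ ($A = -4 + 164 = 160$)
$86260 - Q{\left(A \right)} = 86260 - \left(-12\right) 160 = 86260 - -1920 = 86260 + 1920 = 88180$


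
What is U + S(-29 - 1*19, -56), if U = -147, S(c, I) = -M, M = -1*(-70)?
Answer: -217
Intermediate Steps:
M = 70
S(c, I) = -70 (S(c, I) = -1*70 = -70)
U + S(-29 - 1*19, -56) = -147 - 70 = -217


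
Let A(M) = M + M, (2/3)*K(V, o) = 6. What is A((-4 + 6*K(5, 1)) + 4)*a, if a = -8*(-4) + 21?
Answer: 5724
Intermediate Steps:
K(V, o) = 9 (K(V, o) = (3/2)*6 = 9)
A(M) = 2*M
a = 53 (a = 32 + 21 = 53)
A((-4 + 6*K(5, 1)) + 4)*a = (2*((-4 + 6*9) + 4))*53 = (2*((-4 + 54) + 4))*53 = (2*(50 + 4))*53 = (2*54)*53 = 108*53 = 5724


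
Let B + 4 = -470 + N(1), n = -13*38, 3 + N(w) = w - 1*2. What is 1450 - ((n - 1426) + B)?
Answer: 3848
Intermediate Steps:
N(w) = -5 + w (N(w) = -3 + (w - 1*2) = -3 + (w - 2) = -3 + (-2 + w) = -5 + w)
n = -494
B = -478 (B = -4 + (-470 + (-5 + 1)) = -4 + (-470 - 4) = -4 - 474 = -478)
1450 - ((n - 1426) + B) = 1450 - ((-494 - 1426) - 478) = 1450 - (-1920 - 478) = 1450 - 1*(-2398) = 1450 + 2398 = 3848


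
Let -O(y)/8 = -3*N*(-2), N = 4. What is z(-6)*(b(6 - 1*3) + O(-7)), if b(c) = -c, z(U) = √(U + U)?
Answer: -390*I*√3 ≈ -675.5*I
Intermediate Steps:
z(U) = √2*√U (z(U) = √(2*U) = √2*√U)
O(y) = -192 (O(y) = -(-8)*(3*4)*(-2) = -(-8)*12*(-2) = -(-8)*(-24) = -8*24 = -192)
z(-6)*(b(6 - 1*3) + O(-7)) = (√2*√(-6))*(-(6 - 1*3) - 192) = (√2*(I*√6))*(-(6 - 3) - 192) = (2*I*√3)*(-1*3 - 192) = (2*I*√3)*(-3 - 192) = (2*I*√3)*(-195) = -390*I*√3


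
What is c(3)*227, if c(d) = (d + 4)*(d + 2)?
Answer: 7945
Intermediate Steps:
c(d) = (2 + d)*(4 + d) (c(d) = (4 + d)*(2 + d) = (2 + d)*(4 + d))
c(3)*227 = (8 + 3² + 6*3)*227 = (8 + 9 + 18)*227 = 35*227 = 7945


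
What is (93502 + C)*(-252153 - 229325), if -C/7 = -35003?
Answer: -162991376994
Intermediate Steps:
C = 245021 (C = -7*(-35003) = 245021)
(93502 + C)*(-252153 - 229325) = (93502 + 245021)*(-252153 - 229325) = 338523*(-481478) = -162991376994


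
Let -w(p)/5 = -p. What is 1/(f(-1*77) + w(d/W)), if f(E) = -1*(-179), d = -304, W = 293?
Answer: 293/50927 ≈ 0.0057533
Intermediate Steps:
f(E) = 179
w(p) = 5*p (w(p) = -(-5)*p = 5*p)
1/(f(-1*77) + w(d/W)) = 1/(179 + 5*(-304/293)) = 1/(179 - 1520/293) = 1/(50927/293) = 293/50927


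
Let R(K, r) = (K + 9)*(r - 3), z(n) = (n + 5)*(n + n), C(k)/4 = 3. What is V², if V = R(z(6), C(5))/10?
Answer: 1610361/100 ≈ 16104.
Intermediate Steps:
C(k) = 12 (C(k) = 4*3 = 12)
z(n) = 2*n*(5 + n) (z(n) = (5 + n)*(2*n) = 2*n*(5 + n))
R(K, r) = (-3 + r)*(9 + K) (R(K, r) = (9 + K)*(-3 + r) = (-3 + r)*(9 + K))
V = 1269/10 (V = (-27 - 6*6*(5 + 6) + 9*12 + (2*6*(5 + 6))*12)/10 = (-27 - 6*6*11 + 108 + (2*6*11)*12)*(⅒) = (-27 - 3*132 + 108 + 132*12)*(⅒) = (-27 - 396 + 108 + 1584)*(⅒) = 1269*(⅒) = 1269/10 ≈ 126.90)
V² = (1269/10)² = 1610361/100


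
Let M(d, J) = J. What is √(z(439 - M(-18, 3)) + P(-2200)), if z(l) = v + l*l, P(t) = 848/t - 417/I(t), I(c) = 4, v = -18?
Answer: √2298677711/110 ≈ 435.86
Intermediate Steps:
P(t) = -417/4 + 848/t (P(t) = 848/t - 417/4 = -417/4 + 848/t)
z(l) = -18 + l² (z(l) = -18 + l*l = -18 + l²)
√(z(439 - M(-18, 3)) + P(-2200)) = √((-18 + (439 - 1*3)²) + (-417/4 + 848/(-2200))) = √((-18 + (439 - 3)²) + (-417/4 + 848*(-1/2200))) = √((-18 + 436²) + (-417/4 - 106/275)) = √((-18 + 190096) - 115099/1100) = √(190078 - 115099/1100) = √(208970701/1100) = √2298677711/110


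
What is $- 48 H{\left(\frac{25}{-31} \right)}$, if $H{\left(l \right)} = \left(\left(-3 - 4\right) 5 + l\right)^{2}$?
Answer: $- \frac{59140800}{961} \approx -61541.0$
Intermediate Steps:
$H{\left(l \right)} = \left(-35 + l\right)^{2}$ ($H{\left(l \right)} = \left(\left(-7\right) 5 + l\right)^{2} = \left(-35 + l\right)^{2}$)
$- 48 H{\left(\frac{25}{-31} \right)} = - 48 \left(-35 + \frac{25}{-31}\right)^{2} = - 48 \left(-35 + 25 \left(- \frac{1}{31}\right)\right)^{2} = - 48 \left(-35 - \frac{25}{31}\right)^{2} = - 48 \left(- \frac{1110}{31}\right)^{2} = \left(-48\right) \frac{1232100}{961} = - \frac{59140800}{961}$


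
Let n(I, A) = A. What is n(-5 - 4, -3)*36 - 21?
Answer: -129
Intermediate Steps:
n(-5 - 4, -3)*36 - 21 = -3*36 - 21 = -108 - 21 = -129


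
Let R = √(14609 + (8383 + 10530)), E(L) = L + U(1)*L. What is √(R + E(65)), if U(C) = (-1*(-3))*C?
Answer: √(260 + √33522) ≈ 21.050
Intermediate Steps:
U(C) = 3*C
E(L) = 4*L (E(L) = L + (3*1)*L = L + 3*L = 4*L)
R = √33522 (R = √(14609 + 18913) = √33522 ≈ 183.09)
√(R + E(65)) = √(√33522 + 4*65) = √(√33522 + 260) = √(260 + √33522)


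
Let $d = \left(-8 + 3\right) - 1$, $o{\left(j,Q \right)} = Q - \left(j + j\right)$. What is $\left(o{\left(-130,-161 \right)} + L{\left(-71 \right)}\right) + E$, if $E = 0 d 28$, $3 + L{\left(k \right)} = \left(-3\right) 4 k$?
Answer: $948$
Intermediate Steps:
$o{\left(j,Q \right)} = Q - 2 j$
$L{\left(k \right)} = -3 - 12 k$ ($L{\left(k \right)} = -3 + \left(-3\right) 4 k = -3 - 12 k$)
$d = -6$ ($d = -5 - 1 = -6$)
$E = 0$ ($E = 0 \left(-6\right) 28 = 0 \cdot 28 = 0$)
$\left(o{\left(-130,-161 \right)} + L{\left(-71 \right)}\right) + E = \left(\left(-161 - -260\right) - -849\right) + 0 = \left(\left(-161 + 260\right) + \left(-3 + 852\right)\right) + 0 = \left(99 + 849\right) + 0 = 948 + 0 = 948$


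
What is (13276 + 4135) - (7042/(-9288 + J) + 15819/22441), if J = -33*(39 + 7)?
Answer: 2111055060857/121248723 ≈ 17411.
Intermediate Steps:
J = -1518 (J = -33*46 = -1518)
(13276 + 4135) - (7042/(-9288 + J) + 15819/22441) = (13276 + 4135) - (7042/(-9288 - 1518) + 15819/22441) = 17411 - (7042/(-10806) + 15819*(1/22441)) = 17411 - (7042*(-1/10806) + 15819/22441) = 17411 - (-3521/5403 + 15819/22441) = 17411 - 1*6455296/121248723 = 17411 - 6455296/121248723 = 2111055060857/121248723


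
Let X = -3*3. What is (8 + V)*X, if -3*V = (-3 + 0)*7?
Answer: -135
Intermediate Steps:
X = -9
V = 7 (V = -(-3 + 0)*7/3 = -(-1)*7 = -⅓*(-21) = 7)
(8 + V)*X = (8 + 7)*(-9) = 15*(-9) = -135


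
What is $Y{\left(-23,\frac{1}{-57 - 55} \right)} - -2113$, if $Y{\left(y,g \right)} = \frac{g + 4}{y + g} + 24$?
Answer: $\frac{1835534}{859} \approx 2136.8$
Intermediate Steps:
$Y{\left(y,g \right)} = 24 + \frac{4 + g}{g + y}$ ($Y{\left(y,g \right)} = \frac{4 + g}{g + y} + 24 = 24 + \frac{4 + g}{g + y}$)
$Y{\left(-23,\frac{1}{-57 - 55} \right)} - -2113 = \frac{4 + 24 \left(-23\right) + \frac{25}{-57 - 55}}{\frac{1}{-57 - 55} - 23} - -2113 = \frac{4 - 552 + \frac{25}{-112}}{\frac{1}{-112} - 23} + 2113 = \frac{4 - 552 + 25 \left(- \frac{1}{112}\right)}{- \frac{1}{112} - 23} + 2113 = \frac{4 - 552 - \frac{25}{112}}{- \frac{2577}{112}} + 2113 = \left(- \frac{112}{2577}\right) \left(- \frac{61401}{112}\right) + 2113 = \frac{20467}{859} + 2113 = \frac{1835534}{859}$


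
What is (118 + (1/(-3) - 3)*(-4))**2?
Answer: 155236/9 ≈ 17248.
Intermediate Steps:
(118 + (1/(-3) - 3)*(-4))**2 = (118 + (-1/3 - 3)*(-4))**2 = (118 - 10/3*(-4))**2 = (118 + 40/3)**2 = (394/3)**2 = 155236/9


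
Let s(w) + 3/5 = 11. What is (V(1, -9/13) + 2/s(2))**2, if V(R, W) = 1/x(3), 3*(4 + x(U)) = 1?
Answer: 529/81796 ≈ 0.0064673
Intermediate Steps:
s(w) = 52/5 (s(w) = -3/5 + 11 = 52/5)
x(U) = -11/3 (x(U) = -4 + (1/3)*1 = -4 + 1/3 = -11/3)
V(R, W) = -3/11 (V(R, W) = 1/(-11/3) = -3/11)
(V(1, -9/13) + 2/s(2))**2 = (-3/11 + 2/(52/5))**2 = (-3/11 + 2*(5/52))**2 = (-3/11 + 5/26)**2 = (-23/286)**2 = 529/81796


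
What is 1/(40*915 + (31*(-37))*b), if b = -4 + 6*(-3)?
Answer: 1/61834 ≈ 1.6172e-5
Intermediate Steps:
b = -22 (b = -4 - 18 = -22)
1/(40*915 + (31*(-37))*b) = 1/(40*915 + (31*(-37))*(-22)) = 1/(36600 - 1147*(-22)) = 1/(36600 + 25234) = 1/61834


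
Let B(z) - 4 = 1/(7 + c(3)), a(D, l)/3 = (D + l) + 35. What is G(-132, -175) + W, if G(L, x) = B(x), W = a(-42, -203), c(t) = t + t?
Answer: -8137/13 ≈ -625.92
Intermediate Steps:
c(t) = 2*t
a(D, l) = 105 + 3*D + 3*l (a(D, l) = 3*((D + l) + 35) = 3*(35 + D + l) = 105 + 3*D + 3*l)
W = -630 (W = 105 + 3*(-42) + 3*(-203) = 105 - 126 - 609 = -630)
B(z) = 53/13 (B(z) = 4 + 1/(7 + 2*3) = 4 + 1/(7 + 6) = 4 + 1/13 = 53/13)
G(L, x) = 53/13
G(-132, -175) + W = 53/13 - 630 = -8137/13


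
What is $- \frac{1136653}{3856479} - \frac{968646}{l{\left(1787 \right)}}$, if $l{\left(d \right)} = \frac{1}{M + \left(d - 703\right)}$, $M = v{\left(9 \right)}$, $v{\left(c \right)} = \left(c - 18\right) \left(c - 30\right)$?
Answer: $- \frac{4755371645950135}{3856479} \approx -1.2331 \cdot 10^{9}$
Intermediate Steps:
$v{\left(c \right)} = \left(-30 + c\right) \left(-18 + c\right)$ ($v{\left(c \right)} = \left(-18 + c\right) \left(-30 + c\right) = \left(-30 + c\right) \left(-18 + c\right)$)
$M = 189$ ($M = 540 + 9^{2} - 432 = 540 + 81 - 432 = 189$)
$l{\left(d \right)} = \frac{1}{-514 + d}$ ($l{\left(d \right)} = \frac{1}{189 + \left(d - 703\right)} = \frac{1}{189 + \left(-703 + d\right)} = \frac{1}{-514 + d}$)
$- \frac{1136653}{3856479} - \frac{968646}{l{\left(1787 \right)}} = - \frac{1136653}{3856479} - \frac{968646}{\frac{1}{-514 + 1787}} = \left(-1136653\right) \frac{1}{3856479} - \frac{968646}{\frac{1}{1273}} = - \frac{1136653}{3856479} - 968646 \frac{1}{\frac{1}{1273}} = - \frac{1136653}{3856479} - 1233086358 = - \frac{4755371645950135}{3856479}$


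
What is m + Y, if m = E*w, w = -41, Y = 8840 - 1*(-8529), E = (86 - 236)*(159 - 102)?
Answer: 367919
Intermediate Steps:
E = -8550 (E = -150*57 = -8550)
Y = 17369 (Y = 8840 + 8529 = 17369)
m = 350550 (m = -8550*(-41) = 350550)
m + Y = 350550 + 17369 = 367919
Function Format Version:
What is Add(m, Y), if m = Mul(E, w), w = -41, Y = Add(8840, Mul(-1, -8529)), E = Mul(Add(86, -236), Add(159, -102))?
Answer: 367919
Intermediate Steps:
E = -8550 (E = Mul(-150, 57) = -8550)
Y = 17369 (Y = Add(8840, 8529) = 17369)
m = 350550 (m = Mul(-8550, -41) = 350550)
Add(m, Y) = Add(350550, 17369) = 367919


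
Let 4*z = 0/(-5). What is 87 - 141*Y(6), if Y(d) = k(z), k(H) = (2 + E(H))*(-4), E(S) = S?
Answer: 1215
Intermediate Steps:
z = 0 (z = (0/(-5))/4 = (0*(-⅕))/4 = (¼)*0 = 0)
k(H) = -8 - 4*H (k(H) = (2 + H)*(-4) = -8 - 4*H)
Y(d) = -8 (Y(d) = -8 - 4*0 = -8 + 0 = -8)
87 - 141*Y(6) = 87 - 141*(-8) = 87 + 1128 = 1215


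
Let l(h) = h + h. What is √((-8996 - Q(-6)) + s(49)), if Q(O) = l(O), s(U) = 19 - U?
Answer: I*√9014 ≈ 94.942*I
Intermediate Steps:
l(h) = 2*h
Q(O) = 2*O
√((-8996 - Q(-6)) + s(49)) = √((-8996 - 2*(-6)) + (19 - 1*49)) = √((-8996 - 1*(-12)) + (19 - 49)) = √((-8996 + 12) - 30) = √(-8984 - 30) = √(-9014) = I*√9014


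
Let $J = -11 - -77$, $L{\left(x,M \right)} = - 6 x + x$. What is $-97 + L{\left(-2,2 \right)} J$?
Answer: $563$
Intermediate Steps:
$L{\left(x,M \right)} = - 5 x$
$J = 66$ ($J = -11 + 77 = 66$)
$-97 + L{\left(-2,2 \right)} J = -97 + \left(-5\right) \left(-2\right) 66 = -97 + 10 \cdot 66 = -97 + 660 = 563$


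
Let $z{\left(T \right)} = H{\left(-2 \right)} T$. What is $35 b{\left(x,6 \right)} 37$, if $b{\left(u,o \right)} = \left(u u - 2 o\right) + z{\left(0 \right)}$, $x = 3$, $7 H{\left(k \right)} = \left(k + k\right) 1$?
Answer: $-3885$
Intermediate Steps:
$H{\left(k \right)} = \frac{2 k}{7}$ ($H{\left(k \right)} = \frac{\left(k + k\right) 1}{7} = \frac{2 k 1}{7} = \frac{2 k}{7}$)
$z{\left(T \right)} = - \frac{4 T}{7}$ ($z{\left(T \right)} = \frac{2}{7} \left(-2\right) T = - \frac{4 T}{7}$)
$b{\left(u,o \right)} = u^{2} - 2 o$ ($b{\left(u,o \right)} = \left(u u - 2 o\right) - 0 = \left(u^{2} - 2 o\right) + 0 = u^{2} - 2 o$)
$35 b{\left(x,6 \right)} 37 = 35 \left(3^{2} - 12\right) 37 = 35 \left(9 - 12\right) 37 = 35 \left(-3\right) 37 = \left(-105\right) 37 = -3885$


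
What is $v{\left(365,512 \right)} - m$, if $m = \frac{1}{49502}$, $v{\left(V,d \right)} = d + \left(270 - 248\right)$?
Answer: $\frac{26434067}{49502} \approx 534.0$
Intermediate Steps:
$v{\left(V,d \right)} = 22 + d$ ($v{\left(V,d \right)} = d + \left(270 - 248\right) = d + 22 = 22 + d$)
$m = \frac{1}{49502} \approx 2.0201 \cdot 10^{-5}$
$v{\left(365,512 \right)} - m = \left(22 + 512\right) - \frac{1}{49502} = 534 - \frac{1}{49502} = \frac{26434067}{49502}$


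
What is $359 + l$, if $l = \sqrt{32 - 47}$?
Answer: $359 + i \sqrt{15} \approx 359.0 + 3.873 i$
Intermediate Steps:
$l = i \sqrt{15}$ ($l = \sqrt{-15} = i \sqrt{15} \approx 3.873 i$)
$359 + l = 359 + i \sqrt{15}$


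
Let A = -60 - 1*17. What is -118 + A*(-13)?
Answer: 883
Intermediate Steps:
A = -77 (A = -60 - 17 = -77)
-118 + A*(-13) = -118 - 77*(-13) = -118 + 1001 = 883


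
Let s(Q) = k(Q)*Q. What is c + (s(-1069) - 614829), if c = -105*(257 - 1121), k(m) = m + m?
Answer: 1761413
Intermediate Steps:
k(m) = 2*m
s(Q) = 2*Q**2 (s(Q) = (2*Q)*Q = 2*Q**2)
c = 90720 (c = -105*(-864) = 90720)
c + (s(-1069) - 614829) = 90720 + (2*(-1069)**2 - 614829) = 90720 + (2*1142761 - 614829) = 90720 + (2285522 - 614829) = 90720 + 1670693 = 1761413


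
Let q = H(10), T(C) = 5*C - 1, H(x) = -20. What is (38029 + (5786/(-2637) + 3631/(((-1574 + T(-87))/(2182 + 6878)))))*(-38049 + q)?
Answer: -145686409708415/176679 ≈ -8.2458e+8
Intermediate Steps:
T(C) = -1 + 5*C
q = -20
(38029 + (5786/(-2637) + 3631/(((-1574 + T(-87))/(2182 + 6878)))))*(-38049 + q) = (38029 + (5786/(-2637) + 3631/(((-1574 + (-1 + 5*(-87)))/(2182 + 6878)))))*(-38049 - 20) = (38029 + (5786*(-1/2637) + 3631/(((-1574 + (-1 - 435))/9060))))*(-38069) = (38029 + (-5786/2637 + 3631/(((-1574 - 436)*(1/9060)))))*(-38069) = (38029 + (-5786/2637 + 3631/((-2010*1/9060))))*(-38069) = (38029 + (-5786/2637 + 3631/(-67/302)))*(-38069) = (38029 + (-5786/2637 + 3631*(-302/67)))*(-38069) = (38029 + (-5786/2637 - 1096562/67))*(-38069) = (38029 - 2892021656/176679)*(-38069) = (3826904035/176679)*(-38069) = -145686409708415/176679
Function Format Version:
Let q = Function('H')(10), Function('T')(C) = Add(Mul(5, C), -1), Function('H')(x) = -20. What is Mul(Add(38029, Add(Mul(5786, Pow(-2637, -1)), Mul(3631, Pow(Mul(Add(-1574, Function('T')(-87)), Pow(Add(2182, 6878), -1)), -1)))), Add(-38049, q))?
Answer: Rational(-145686409708415, 176679) ≈ -8.2458e+8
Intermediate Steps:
Function('T')(C) = Add(-1, Mul(5, C))
q = -20
Mul(Add(38029, Add(Mul(5786, Pow(-2637, -1)), Mul(3631, Pow(Mul(Add(-1574, Function('T')(-87)), Pow(Add(2182, 6878), -1)), -1)))), Add(-38049, q)) = Mul(Add(38029, Add(Mul(5786, Pow(-2637, -1)), Mul(3631, Pow(Mul(Add(-1574, Add(-1, Mul(5, -87))), Pow(Add(2182, 6878), -1)), -1)))), Add(-38049, -20)) = Mul(Add(38029, Add(Mul(5786, Rational(-1, 2637)), Mul(3631, Pow(Mul(Add(-1574, Add(-1, -435)), Pow(9060, -1)), -1)))), -38069) = Mul(Add(38029, Add(Rational(-5786, 2637), Mul(3631, Pow(Mul(Add(-1574, -436), Rational(1, 9060)), -1)))), -38069) = Mul(Add(38029, Add(Rational(-5786, 2637), Mul(3631, Pow(Mul(-2010, Rational(1, 9060)), -1)))), -38069) = Mul(Add(38029, Add(Rational(-5786, 2637), Mul(3631, Pow(Rational(-67, 302), -1)))), -38069) = Mul(Add(38029, Add(Rational(-5786, 2637), Mul(3631, Rational(-302, 67)))), -38069) = Mul(Add(38029, Add(Rational(-5786, 2637), Rational(-1096562, 67))), -38069) = Mul(Add(38029, Rational(-2892021656, 176679)), -38069) = Mul(Rational(3826904035, 176679), -38069) = Rational(-145686409708415, 176679)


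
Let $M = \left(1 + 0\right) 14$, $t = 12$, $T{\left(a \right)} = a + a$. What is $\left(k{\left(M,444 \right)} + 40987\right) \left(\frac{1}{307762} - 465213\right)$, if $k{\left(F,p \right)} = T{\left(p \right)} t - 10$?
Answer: $- \frac{7392548749687065}{307762} \approx -2.402 \cdot 10^{10}$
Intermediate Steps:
$T{\left(a \right)} = 2 a$
$M = 14$ ($M = 1 \cdot 14 = 14$)
$k{\left(F,p \right)} = -10 + 24 p$ ($k{\left(F,p \right)} = 2 p 12 - 10 = 24 p - 10 = -10 + 24 p$)
$\left(k{\left(M,444 \right)} + 40987\right) \left(\frac{1}{307762} - 465213\right) = \left(\left(-10 + 24 \cdot 444\right) + 40987\right) \left(\frac{1}{307762} - 465213\right) = \left(\left(-10 + 10656\right) + 40987\right) \left(\frac{1}{307762} - 465213\right) = \left(10646 + 40987\right) \left(- \frac{143174883305}{307762}\right) = 51633 \left(- \frac{143174883305}{307762}\right) = - \frac{7392548749687065}{307762}$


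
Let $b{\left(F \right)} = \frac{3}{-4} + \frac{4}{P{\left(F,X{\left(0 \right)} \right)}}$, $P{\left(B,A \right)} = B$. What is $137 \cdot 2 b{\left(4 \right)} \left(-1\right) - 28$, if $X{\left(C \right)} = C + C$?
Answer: $- \frac{193}{2} \approx -96.5$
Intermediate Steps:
$X{\left(C \right)} = 2 C$
$b{\left(F \right)} = - \frac{3}{4} + \frac{4}{F}$ ($b{\left(F \right)} = \frac{3}{-4} + \frac{4}{F} = 3 \left(- \frac{1}{4}\right) + \frac{4}{F} = - \frac{3}{4} + \frac{4}{F}$)
$137 \cdot 2 b{\left(4 \right)} \left(-1\right) - 28 = 137 \cdot 2 \left(- \frac{3}{4} + \frac{4}{4}\right) \left(-1\right) - 28 = 137 \cdot 2 \left(- \frac{3}{4} + 4 \cdot \frac{1}{4}\right) \left(-1\right) - 28 = 137 \cdot 2 \left(- \frac{3}{4} + 1\right) \left(-1\right) - 28 = 137 \cdot 2 \cdot \frac{1}{4} \left(-1\right) - 28 = 137 \cdot \frac{1}{2} \left(-1\right) - 28 = 137 \left(- \frac{1}{2}\right) - 28 = - \frac{137}{2} - 28 = - \frac{193}{2}$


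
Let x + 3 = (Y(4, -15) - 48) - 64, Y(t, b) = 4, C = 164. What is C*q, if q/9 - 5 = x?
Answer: -156456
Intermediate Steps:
x = -111 (x = -3 + ((4 - 48) - 64) = -3 + (-44 - 64) = -3 - 108 = -111)
q = -954 (q = 45 + 9*(-111) = 45 - 999 = -954)
C*q = 164*(-954) = -156456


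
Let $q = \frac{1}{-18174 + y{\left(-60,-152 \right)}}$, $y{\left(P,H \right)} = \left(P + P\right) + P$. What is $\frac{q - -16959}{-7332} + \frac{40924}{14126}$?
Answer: $\frac{79304926483}{135782671752} \approx 0.58406$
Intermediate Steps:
$y{\left(P,H \right)} = 3 P$ ($y{\left(P,H \right)} = 2 P + P = 3 P$)
$q = - \frac{1}{18354}$ ($q = \frac{1}{-18174 + 3 \left(-60\right)} = \frac{1}{-18174 - 180} = \frac{1}{-18354} = - \frac{1}{18354} \approx -5.4484 \cdot 10^{-5}$)
$\frac{q - -16959}{-7332} + \frac{40924}{14126} = \frac{- \frac{1}{18354} - -16959}{-7332} + \frac{40924}{14126} = \left(- \frac{1}{18354} + 16959\right) \left(- \frac{1}{7332}\right) + 40924 \cdot \frac{1}{14126} = \frac{311265485}{18354} \left(- \frac{1}{7332}\right) + \frac{20462}{7063} = - \frac{311265485}{134571528} + \frac{20462}{7063} = \frac{79304926483}{135782671752}$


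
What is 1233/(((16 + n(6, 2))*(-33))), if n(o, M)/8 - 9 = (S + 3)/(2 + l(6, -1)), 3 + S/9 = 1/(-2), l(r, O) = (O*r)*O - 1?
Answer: -2877/4268 ≈ -0.67409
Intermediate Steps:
l(r, O) = -1 + r*O² (l(r, O) = r*O² - 1 = -1 + r*O²)
S = -63/2 (S = -27 + 9/(-2) = -27 + 9*(-½) = -27 - 9/2 = -63/2 ≈ -31.500)
n(o, M) = 276/7 (n(o, M) = 72 + 8*((-63/2 + 3)/(2 + (-1 + 6*(-1)²))) = 72 + 8*(-57/(2*(2 + (-1 + 6*1)))) = 72 + 8*(-57/(2*(2 + (-1 + 6)))) = 72 + 8*(-57/(2*(2 + 5))) = 72 + 8*(-57/2/7) = 72 + 8*(-57/2*⅐) = 72 + 8*(-57/14) = 72 - 228/7 = 276/7)
1233/(((16 + n(6, 2))*(-33))) = 1233/(((16 + 276/7)*(-33))) = 1233/(((388/7)*(-33))) = 1233/(-12804/7) = 1233*(-7/12804) = -2877/4268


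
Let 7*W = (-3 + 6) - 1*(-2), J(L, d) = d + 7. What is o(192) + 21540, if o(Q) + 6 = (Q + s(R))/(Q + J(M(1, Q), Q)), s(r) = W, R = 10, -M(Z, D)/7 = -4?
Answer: 58939907/2737 ≈ 21535.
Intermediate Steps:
M(Z, D) = 28 (M(Z, D) = -7*(-4) = 28)
J(L, d) = 7 + d
W = 5/7 (W = ((-3 + 6) - 1*(-2))/7 = (3 + 2)/7 = (⅐)*5 = 5/7 ≈ 0.71429)
s(r) = 5/7
o(Q) = -6 + (5/7 + Q)/(7 + 2*Q) (o(Q) = -6 + (Q + 5/7)/(Q + (7 + Q)) = -6 + (5/7 + Q)/(7 + 2*Q))
o(192) + 21540 = (-289 - 77*192)/(7*(7 + 2*192)) + 21540 = (-289 - 14784)/(7*(7 + 384)) + 21540 = (⅐)*(-15073)/391 + 21540 = (⅐)*(1/391)*(-15073) + 21540 = -15073/2737 + 21540 = 58939907/2737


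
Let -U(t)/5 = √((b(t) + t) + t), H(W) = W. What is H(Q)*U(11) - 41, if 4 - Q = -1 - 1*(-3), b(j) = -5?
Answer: -41 - 10*√17 ≈ -82.231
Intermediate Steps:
Q = 2 (Q = 4 - (-1 - 1*(-3)) = 4 - (-1 + 3) = 4 - 1*2 = 4 - 2 = 2)
U(t) = -5*√(-5 + 2*t) (U(t) = -5*√((-5 + t) + t) = -5*√(-5 + 2*t))
H(Q)*U(11) - 41 = 2*(-5*√(-5 + 2*11)) - 41 = 2*(-5*√(-5 + 22)) - 41 = 2*(-5*√17) - 41 = -10*√17 - 41 = -41 - 10*√17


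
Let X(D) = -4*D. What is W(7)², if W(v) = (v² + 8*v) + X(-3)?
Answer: 13689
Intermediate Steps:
W(v) = 12 + v² + 8*v (W(v) = (v² + 8*v) - 4*(-3) = (v² + 8*v) + 12 = 12 + v² + 8*v)
W(7)² = (12 + 7² + 8*7)² = (12 + 49 + 56)² = 117² = 13689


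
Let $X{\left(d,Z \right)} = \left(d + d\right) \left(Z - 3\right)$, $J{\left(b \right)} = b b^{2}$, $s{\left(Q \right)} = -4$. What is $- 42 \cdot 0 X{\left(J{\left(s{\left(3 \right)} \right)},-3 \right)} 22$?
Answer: $0$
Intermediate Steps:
$J{\left(b \right)} = b^{3}$
$X{\left(d,Z \right)} = 2 d \left(-3 + Z\right)$
$- 42 \cdot 0 X{\left(J{\left(s{\left(3 \right)} \right)},-3 \right)} 22 = - 42 \cdot 0 \cdot 2 \left(-4\right)^{3} \left(-3 - 3\right) 22 = - 42 \cdot 0 \cdot 2 \left(-64\right) \left(-6\right) 22 = - 42 \cdot 0 \cdot 768 \cdot 22 = \left(-42\right) 0 \cdot 22 = 0 \cdot 22 = 0$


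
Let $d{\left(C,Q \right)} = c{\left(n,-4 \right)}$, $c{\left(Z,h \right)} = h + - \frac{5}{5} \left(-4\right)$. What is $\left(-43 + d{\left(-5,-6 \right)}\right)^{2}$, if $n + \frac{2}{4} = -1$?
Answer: $1849$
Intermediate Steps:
$n = - \frac{3}{2}$ ($n = - \frac{1}{2} - 1 = - \frac{3}{2} \approx -1.5$)
$c{\left(Z,h \right)} = 4 + h$ ($c{\left(Z,h \right)} = h + \left(-5\right) \frac{1}{5} \left(-4\right) = h - -4 = h + 4 = 4 + h$)
$d{\left(C,Q \right)} = 0$ ($d{\left(C,Q \right)} = 4 - 4 = 0$)
$\left(-43 + d{\left(-5,-6 \right)}\right)^{2} = \left(-43 + 0\right)^{2} = \left(-43\right)^{2} = 1849$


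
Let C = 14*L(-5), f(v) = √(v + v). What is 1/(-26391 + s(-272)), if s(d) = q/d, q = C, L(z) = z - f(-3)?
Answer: -488123176/12881933118175 - 952*I*√6/12881933118175 ≈ -3.7892e-5 - 1.8102e-10*I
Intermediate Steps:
f(v) = √2*√v (f(v) = √(2*v) = √2*√v)
L(z) = z - I*√6 (L(z) = z - √2*√(-3) = z - √2*I*√3 = z - I*√6)
C = -70 - 14*I*√6 (C = 14*(-5 - I*√6) = -70 - 14*I*√6 ≈ -70.0 - 34.293*I)
q = -70 - 14*I*√6 ≈ -70.0 - 34.293*I
s(d) = (-70 - 14*I*√6)/d
1/(-26391 + s(-272)) = 1/(-26391 + 14*(-5 - I*√6)/(-272)) = 1/(-26391 + 14*(-1/272)*(-5 - I*√6)) = 1/(-26391 + (35/136 + 7*I*√6/136)) = 1/(-3589141/136 + 7*I*√6/136)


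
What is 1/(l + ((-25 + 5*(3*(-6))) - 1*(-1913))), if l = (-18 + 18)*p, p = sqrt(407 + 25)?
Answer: 1/1798 ≈ 0.00055617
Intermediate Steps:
p = 12*sqrt(3) (p = sqrt(432) = 12*sqrt(3) ≈ 20.785)
l = 0 (l = (-18 + 18)*(12*sqrt(3)) = 0*(12*sqrt(3)) = 0)
1/(l + ((-25 + 5*(3*(-6))) - 1*(-1913))) = 1/(0 + ((-25 + 5*(3*(-6))) - 1*(-1913))) = 1/(0 + ((-25 + 5*(-18)) + 1913)) = 1/(0 + ((-25 - 90) + 1913)) = 1/(0 + (-115 + 1913)) = 1/(0 + 1798) = 1/1798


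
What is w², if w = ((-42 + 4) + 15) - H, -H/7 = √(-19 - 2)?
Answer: (23 - 7*I*√21)² ≈ -500.0 - 1475.6*I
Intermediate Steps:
H = -7*I*√21 (H = -7*√(-19 - 2) = -7*I*√21 ≈ -32.078*I)
w = -23 + 7*I*√21 (w = ((-42 + 4) + 15) - (-7)*I*√21 = (-38 + 15) + 7*I*√21 = -23 + 7*I*√21 ≈ -23.0 + 32.078*I)
w² = (-23 + 7*I*√21)²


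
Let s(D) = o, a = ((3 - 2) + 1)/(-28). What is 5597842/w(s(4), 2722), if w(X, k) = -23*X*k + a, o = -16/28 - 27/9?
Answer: 78369788/3130299 ≈ 25.036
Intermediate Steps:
a = -1/14 (a = (1 + 1)*(-1/28) = 2*(-1/28) = -1/14 ≈ -0.071429)
o = -25/7 (o = -16*1/28 - 27*⅑ = -4/7 - 3 = -25/7 ≈ -3.5714)
s(D) = -25/7
w(X, k) = -1/14 - 23*X*k (w(X, k) = -23*X*k - 1/14 = -1/14 - 23*X*k)
5597842/w(s(4), 2722) = 5597842/(-1/14 - 23*(-25/7)*2722) = 5597842/(-1/14 + 1565150/7) = 5597842/(3130299/14) = 5597842*(14/3130299) = 78369788/3130299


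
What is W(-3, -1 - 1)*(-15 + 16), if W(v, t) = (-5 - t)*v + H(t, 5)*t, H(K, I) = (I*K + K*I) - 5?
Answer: 59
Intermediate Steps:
H(K, I) = -5 + 2*I*K (H(K, I) = (I*K + I*K) - 5 = 2*I*K - 5 = -5 + 2*I*K)
W(v, t) = t*(-5 + 10*t) + v*(-5 - t) (W(v, t) = (-5 - t)*v + (-5 + 2*5*t)*t = v*(-5 - t) + (-5 + 10*t)*t = v*(-5 - t) + t*(-5 + 10*t) = t*(-5 + 10*t) + v*(-5 - t))
W(-3, -1 - 1)*(-15 + 16) = (-5*(-3) - 1*(-1 - 1)*(-3) + 5*(-1 - 1)*(-1 + 2*(-1 - 1)))*(-15 + 16) = (15 - 1*(-2)*(-3) + 5*(-2)*(-1 + 2*(-2)))*1 = (15 - 6 + 5*(-2)*(-1 - 4))*1 = (15 - 6 + 5*(-2)*(-5))*1 = (15 - 6 + 50)*1 = 59*1 = 59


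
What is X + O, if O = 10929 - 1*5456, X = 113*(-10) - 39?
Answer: 4304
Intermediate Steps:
X = -1169 (X = -1130 - 39 = -1169)
O = 5473 (O = 10929 - 5456 = 5473)
X + O = -1169 + 5473 = 4304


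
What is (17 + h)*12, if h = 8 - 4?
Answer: 252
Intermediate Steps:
h = 4
(17 + h)*12 = (17 + 4)*12 = 21*12 = 252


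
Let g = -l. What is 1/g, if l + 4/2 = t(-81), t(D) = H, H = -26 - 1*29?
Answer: 1/57 ≈ 0.017544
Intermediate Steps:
H = -55 (H = -26 - 29 = -55)
t(D) = -55
l = -57 (l = -2 - 55 = -57)
g = 57 (g = -1*(-57) = 57)
1/g = 1/57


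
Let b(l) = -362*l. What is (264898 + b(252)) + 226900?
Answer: 400574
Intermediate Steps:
(264898 + b(252)) + 226900 = (264898 - 362*252) + 226900 = (264898 - 91224) + 226900 = 173674 + 226900 = 400574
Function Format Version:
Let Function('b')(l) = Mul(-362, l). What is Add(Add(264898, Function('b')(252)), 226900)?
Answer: 400574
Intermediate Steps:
Add(Add(264898, Function('b')(252)), 226900) = Add(Add(264898, Mul(-362, 252)), 226900) = Add(Add(264898, -91224), 226900) = Add(173674, 226900) = 400574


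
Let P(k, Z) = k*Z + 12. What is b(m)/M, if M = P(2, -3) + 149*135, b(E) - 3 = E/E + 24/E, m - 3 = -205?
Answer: 392/2032221 ≈ 0.00019289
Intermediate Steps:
m = -202 (m = 3 - 205 = -202)
P(k, Z) = 12 + Z*k (P(k, Z) = Z*k + 12 = 12 + Z*k)
b(E) = 4 + 24/E (b(E) = 3 + (E/E + 24/E) = 3 + (1 + 24/E) = 4 + 24/E)
M = 20121 (M = (12 - 3*2) + 149*135 = (12 - 6) + 20115 = 6 + 20115 = 20121)
b(m)/M = (4 + 24/(-202))/20121 = (4 + 24*(-1/202))*(1/20121) = (4 - 12/101)*(1/20121) = (392/101)*(1/20121) = 392/2032221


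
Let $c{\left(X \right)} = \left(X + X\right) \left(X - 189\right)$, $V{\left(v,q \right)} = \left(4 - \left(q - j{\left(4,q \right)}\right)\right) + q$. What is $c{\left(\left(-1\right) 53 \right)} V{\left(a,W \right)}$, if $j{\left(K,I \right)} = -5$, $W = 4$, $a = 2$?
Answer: $-25652$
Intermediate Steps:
$V{\left(v,q \right)} = -1$ ($V{\left(v,q \right)} = \left(4 - \left(5 + q\right)\right) + q = \left(-1 - q\right) + q = -1$)
$c{\left(X \right)} = 2 X \left(-189 + X\right)$
$c{\left(\left(-1\right) 53 \right)} V{\left(a,W \right)} = 2 \left(\left(-1\right) 53\right) \left(-189 - 53\right) \left(-1\right) = 2 \left(-53\right) \left(-189 - 53\right) \left(-1\right) = 2 \left(-53\right) \left(-242\right) \left(-1\right) = 25652 \left(-1\right) = -25652$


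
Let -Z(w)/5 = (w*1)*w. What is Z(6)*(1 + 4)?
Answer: -900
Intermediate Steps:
Z(w) = -5*w² (Z(w) = -5*w*1*w = -5*w*w = -5*w²)
Z(6)*(1 + 4) = (-5*6²)*(1 + 4) = -5*36*5 = -180*5 = -900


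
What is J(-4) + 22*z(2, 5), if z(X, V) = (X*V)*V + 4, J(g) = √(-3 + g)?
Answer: 1188 + I*√7 ≈ 1188.0 + 2.6458*I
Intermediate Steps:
z(X, V) = 4 + X*V² (z(X, V) = (V*X)*V + 4 = X*V² + 4 = 4 + X*V²)
J(-4) + 22*z(2, 5) = √(-3 - 4) + 22*(4 + 2*5²) = √(-7) + 22*(4 + 2*25) = I*√7 + 22*(4 + 50) = I*√7 + 22*54 = I*√7 + 1188 = 1188 + I*√7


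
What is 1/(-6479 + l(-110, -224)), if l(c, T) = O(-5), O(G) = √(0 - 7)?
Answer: -6479/41977448 - I*√7/41977448 ≈ -0.00015434 - 6.3028e-8*I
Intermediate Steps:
O(G) = I*√7 (O(G) = √(-7) = I*√7)
l(c, T) = I*√7
1/(-6479 + l(-110, -224)) = 1/(-6479 + I*√7)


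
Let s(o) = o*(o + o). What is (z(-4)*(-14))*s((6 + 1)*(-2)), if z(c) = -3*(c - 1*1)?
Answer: -82320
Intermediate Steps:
z(c) = 3 - 3*c (z(c) = -3*(c - 1) = -3*(-1 + c) = 3 - 3*c)
s(o) = 2*o**2 (s(o) = o*(2*o) = 2*o**2)
(z(-4)*(-14))*s((6 + 1)*(-2)) = ((3 - 3*(-4))*(-14))*(2*((6 + 1)*(-2))**2) = ((3 + 12)*(-14))*(2*(7*(-2))**2) = (15*(-14))*(2*(-14)**2) = -420*196 = -210*392 = -82320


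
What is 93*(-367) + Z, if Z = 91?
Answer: -34040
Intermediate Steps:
93*(-367) + Z = 93*(-367) + 91 = -34131 + 91 = -34040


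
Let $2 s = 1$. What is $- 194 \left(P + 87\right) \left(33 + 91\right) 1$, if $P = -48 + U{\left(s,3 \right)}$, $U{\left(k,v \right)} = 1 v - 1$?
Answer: $-986296$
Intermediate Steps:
$s = \frac{1}{2}$ ($s = \frac{1}{2} \cdot 1 = \frac{1}{2} \approx 0.5$)
$U{\left(k,v \right)} = -1 + v$ ($U{\left(k,v \right)} = v - 1 = -1 + v$)
$P = -46$ ($P = -48 + \left(-1 + 3\right) = -48 + 2 = -46$)
$- 194 \left(P + 87\right) \left(33 + 91\right) 1 = - 194 \left(-46 + 87\right) \left(33 + 91\right) 1 = - 194 \cdot 41 \cdot 124 \cdot 1 = \left(-194\right) 5084 \cdot 1 = \left(-986296\right) 1 = -986296$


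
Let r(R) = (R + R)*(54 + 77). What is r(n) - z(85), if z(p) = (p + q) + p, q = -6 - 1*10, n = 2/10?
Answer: -508/5 ≈ -101.60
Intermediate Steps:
n = 1/5 (n = 2*(1/10) = 1/5 ≈ 0.20000)
q = -16 (q = -6 - 10 = -16)
r(R) = 262*R (r(R) = (2*R)*131 = 262*R)
z(p) = -16 + 2*p (z(p) = (p - 16) + p = (-16 + p) + p = -16 + 2*p)
r(n) - z(85) = 262*(1/5) - (-16 + 2*85) = 262/5 - (-16 + 170) = 262/5 - 1*154 = 262/5 - 154 = -508/5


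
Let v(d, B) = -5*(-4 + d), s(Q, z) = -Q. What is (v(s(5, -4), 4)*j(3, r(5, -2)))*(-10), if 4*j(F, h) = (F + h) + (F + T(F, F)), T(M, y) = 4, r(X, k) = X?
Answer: -3375/2 ≈ -1687.5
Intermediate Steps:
v(d, B) = 20 - 5*d
j(F, h) = 1 + F/2 + h/4 (j(F, h) = ((F + h) + (F + 4))/4 = ((F + h) + (4 + F))/4 = (4 + h + 2*F)/4 = 1 + F/2 + h/4)
(v(s(5, -4), 4)*j(3, r(5, -2)))*(-10) = ((20 - (-5)*5)*(1 + (½)*3 + (¼)*5))*(-10) = ((20 - 5*(-5))*(1 + 3/2 + 5/4))*(-10) = ((20 + 25)*(15/4))*(-10) = (45*(15/4))*(-10) = (675/4)*(-10) = -3375/2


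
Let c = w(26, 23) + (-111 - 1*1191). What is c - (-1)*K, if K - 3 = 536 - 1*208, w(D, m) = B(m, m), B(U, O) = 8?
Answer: -963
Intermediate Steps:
w(D, m) = 8
K = 331 (K = 3 + (536 - 1*208) = 3 + (536 - 208) = 3 + 328 = 331)
c = -1294 (c = 8 + (-111 - 1*1191) = 8 + (-111 - 1191) = 8 - 1302 = -1294)
c - (-1)*K = -1294 - (-1)*331 = -1294 - 1*(-331) = -1294 + 331 = -963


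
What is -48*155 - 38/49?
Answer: -364598/49 ≈ -7440.8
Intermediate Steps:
-48*155 - 38/49 = -7440 - 38*1/49 = -7440 - 38/49 = -364598/49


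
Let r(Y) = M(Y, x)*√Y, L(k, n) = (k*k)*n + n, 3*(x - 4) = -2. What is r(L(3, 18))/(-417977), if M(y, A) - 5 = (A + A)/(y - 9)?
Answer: -5170*√5/71474067 ≈ -0.00016174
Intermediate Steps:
x = 10/3 (x = 4 + (⅓)*(-2) = 4 - ⅔ = 10/3 ≈ 3.3333)
M(y, A) = 5 + 2*A/(-9 + y) (M(y, A) = 5 + (A + A)/(y - 9) = 5 + (2*A)/(-9 + y) = 5 + 2*A/(-9 + y))
L(k, n) = n + n*k² (L(k, n) = k²*n + n = n*k² + n = n + n*k²)
r(Y) = √Y*(-115/3 + 5*Y)/(-9 + Y) (r(Y) = ((-45 + 2*(10/3) + 5*Y)/(-9 + Y))*√Y = ((-45 + 20/3 + 5*Y)/(-9 + Y))*√Y = ((-115/3 + 5*Y)/(-9 + Y))*√Y = √Y*(-115/3 + 5*Y)/(-9 + Y))
r(L(3, 18))/(-417977) = (√(18*(1 + 3²))*(-115/3 + 5*(18*(1 + 3²)))/(-9 + 18*(1 + 3²)))/(-417977) = (√(18*(1 + 9))*(-115/3 + 5*(18*(1 + 9)))/(-9 + 18*(1 + 9)))*(-1/417977) = (√(18*10)*(-115/3 + 5*(18*10))/(-9 + 18*10))*(-1/417977) = (√180*(-115/3 + 5*180)/(-9 + 180))*(-1/417977) = ((6*√5)*(-115/3 + 900)/171)*(-1/417977) = ((6*√5)*(1/171)*(2585/3))*(-1/417977) = (5170*√5/171)*(-1/417977) = -5170*√5/71474067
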